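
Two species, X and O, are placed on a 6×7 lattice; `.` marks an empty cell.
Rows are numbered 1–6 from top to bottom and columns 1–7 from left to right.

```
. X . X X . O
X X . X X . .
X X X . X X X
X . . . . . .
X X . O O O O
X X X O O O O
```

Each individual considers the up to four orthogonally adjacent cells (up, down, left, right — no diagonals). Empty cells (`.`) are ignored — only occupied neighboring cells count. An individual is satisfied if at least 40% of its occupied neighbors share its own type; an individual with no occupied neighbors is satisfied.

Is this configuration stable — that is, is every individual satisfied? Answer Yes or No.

Yes

Row 1: (1,2)X 1/1 ok · (1,4)X 2/2 ok · (1,5)X 2/2 ok · (1,7)O 0/0 ok
Row 2: (2,1)X 2/2 ok · (2,2)X 3/3 ok · (2,4)X 2/2 ok · (2,5)X 3/3 ok
Row 3: (3,1)X 3/3 ok · (3,2)X 3/3 ok · (3,3)X 1/1 ok · (3,5)X 2/2 ok · (3,6)X 2/2 ok · (3,7)X 1/1 ok
Row 4: (4,1)X 2/2 ok
Row 5: (5,1)X 3/3 ok · (5,2)X 2/2 ok · (5,4)O 2/2 ok · (5,5)O 3/3 ok · (5,6)O 3/3 ok · (5,7)O 2/2 ok
Row 6: (6,1)X 2/2 ok · (6,2)X 3/3 ok · (6,3)X 1/2 ok · (6,4)O 2/3 ok · (6,5)O 3/3 ok · (6,6)O 3/3 ok · (6,7)O 2/2 ok
All meet the threshold, so the configuration is stable.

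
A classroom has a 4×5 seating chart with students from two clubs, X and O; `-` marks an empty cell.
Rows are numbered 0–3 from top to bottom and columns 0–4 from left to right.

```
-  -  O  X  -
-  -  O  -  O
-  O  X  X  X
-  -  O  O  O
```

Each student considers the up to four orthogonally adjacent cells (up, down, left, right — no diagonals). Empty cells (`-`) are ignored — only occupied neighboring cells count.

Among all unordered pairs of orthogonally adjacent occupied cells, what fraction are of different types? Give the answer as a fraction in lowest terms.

7/12

Scan each occupied cell's neighbors to the right and below so each pair is counted once.
From row 0: 1 unlike of 2 pairs (running 1/2).
From row 1: 2 unlike of 2 pairs (running 3/4).
From row 2: 4 unlike of 6 pairs (running 7/10).
From row 3: 0 unlike of 2 pairs (running 7/12).
Total adjacent occupied pairs: 12; unlike-type pairs: 7.
7/12 is already in lowest terms.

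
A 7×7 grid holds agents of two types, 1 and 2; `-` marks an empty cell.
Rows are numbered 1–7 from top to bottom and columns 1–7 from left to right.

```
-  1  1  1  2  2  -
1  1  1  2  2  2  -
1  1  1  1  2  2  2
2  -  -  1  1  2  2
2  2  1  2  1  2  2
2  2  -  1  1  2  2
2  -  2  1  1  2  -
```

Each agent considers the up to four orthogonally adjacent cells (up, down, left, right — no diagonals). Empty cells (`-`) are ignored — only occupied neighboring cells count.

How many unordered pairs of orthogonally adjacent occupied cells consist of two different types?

Scan each occupied cell's neighbors to the right and below so each pair is counted once.
Row 1: 1(1,2)–1(1,3)= 1(1,2)–1(2,2)= 1(1,3)–1(1,4)= 1(1,3)–1(2,3)= 1(1,4)–2(1,5)≠ 1(1,4)–2(2,4)≠ 2(1,5)–2(1,6)= 2(1,5)–2(2,5)= 2(1,6)–2(2,6)=  → 2/9 unlike.
Row 2: 1(2,1)–1(2,2)= 1(2,1)–1(3,1)= 1(2,2)–1(2,3)= 1(2,2)–1(3,2)= 1(2,3)–2(2,4)≠ 1(2,3)–1(3,3)= 2(2,4)–2(2,5)= 2(2,4)–1(3,4)≠ 2(2,5)–2(2,6)= 2(2,5)–2(3,5)= 2(2,6)–2(3,6)=  → 2/11 unlike.
Row 3: 1(3,1)–1(3,2)= 1(3,1)–2(4,1)≠ 1(3,2)–1(3,3)= 1(3,3)–1(3,4)= 1(3,4)–2(3,5)≠ 1(3,4)–1(4,4)= 2(3,5)–2(3,6)= 2(3,5)–1(4,5)≠ 2(3,6)–2(3,7)= 2(3,6)–2(4,6)= 2(3,7)–2(4,7)=  → 3/11 unlike.
Row 4: 2(4,1)–2(5,1)= 1(4,4)–1(4,5)= 1(4,4)–2(5,4)≠ 1(4,5)–2(4,6)≠ 1(4,5)–1(5,5)= 2(4,6)–2(4,7)= 2(4,6)–2(5,6)= 2(4,7)–2(5,7)=  → 2/8 unlike.
Row 5: 2(5,1)–2(5,2)= 2(5,1)–2(6,1)= 2(5,2)–1(5,3)≠ 2(5,2)–2(6,2)= 1(5,3)–2(5,4)≠ 2(5,4)–1(5,5)≠ 2(5,4)–1(6,4)≠ 1(5,5)–2(5,6)≠ 1(5,5)–1(6,5)= 2(5,6)–2(5,7)= 2(5,6)–2(6,6)= 2(5,7)–2(6,7)=  → 5/12 unlike.
Row 6: 2(6,1)–2(6,2)= 2(6,1)–2(7,1)= 1(6,4)–1(6,5)= 1(6,4)–1(7,4)= 1(6,5)–2(6,6)≠ 1(6,5)–1(7,5)= 2(6,6)–2(6,7)= 2(6,6)–2(7,6)=  → 1/8 unlike.
Row 7: 2(7,3)–1(7,4)≠ 1(7,4)–1(7,5)= 1(7,5)–2(7,6)≠  → 2/3 unlike.
Total adjacent occupied pairs: 62; unlike-type pairs: 17.

17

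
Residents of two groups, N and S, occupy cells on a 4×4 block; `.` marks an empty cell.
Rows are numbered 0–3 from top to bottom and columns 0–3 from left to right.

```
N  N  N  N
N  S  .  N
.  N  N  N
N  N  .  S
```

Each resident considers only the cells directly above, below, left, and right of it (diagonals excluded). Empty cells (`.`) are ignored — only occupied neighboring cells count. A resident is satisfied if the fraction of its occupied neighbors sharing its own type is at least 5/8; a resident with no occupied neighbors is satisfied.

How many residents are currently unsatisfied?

(0,0)N 2/2 ✓
(0,1)N 2/3 ✓
(0,2)N 2/2 ✓
(0,3)N 2/2 ✓
(1,0)N 1/2 ✗
(1,1)S 0/3 ✗
(1,3)N 2/2 ✓
(2,1)N 2/3 ✓
(2,2)N 2/2 ✓
(2,3)N 2/3 ✓
(3,0)N 1/1 ✓
(3,1)N 2/2 ✓
(3,3)S 0/1 ✗
Unsatisfied: (1,0), (1,1), (3,3) — 3 in total.

3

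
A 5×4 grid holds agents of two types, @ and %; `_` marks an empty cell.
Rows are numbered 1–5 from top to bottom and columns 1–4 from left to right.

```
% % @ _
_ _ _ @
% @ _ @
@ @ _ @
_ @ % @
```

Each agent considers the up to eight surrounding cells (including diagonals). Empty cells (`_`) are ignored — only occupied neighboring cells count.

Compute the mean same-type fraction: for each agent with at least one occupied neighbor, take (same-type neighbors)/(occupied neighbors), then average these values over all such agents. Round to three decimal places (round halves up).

0.604

(1,1)% 1/1
(1,2)% 1/2
(1,3)@ 1/2
(2,4)@ 2/2
(3,1)% 0/3
(3,2)@ 2/3
(3,4)@ 2/2
(4,1)@ 3/4
(4,2)@ 3/5
(4,4)@ 2/3
(5,2)@ 2/3
(5,3)% 0/4
(5,4)@ 1/2
Sum over 13 agents: 1/1 + 1/2 + 1/2 + 2/2 + 0/3 + 2/3 + 2/2 + 3/4 + 3/5 + 2/3 + 2/3 + 0/4 + 1/2 = 157/20; mean = 157/20 ÷ 13 = 157/260 = 0.603846… → 0.604.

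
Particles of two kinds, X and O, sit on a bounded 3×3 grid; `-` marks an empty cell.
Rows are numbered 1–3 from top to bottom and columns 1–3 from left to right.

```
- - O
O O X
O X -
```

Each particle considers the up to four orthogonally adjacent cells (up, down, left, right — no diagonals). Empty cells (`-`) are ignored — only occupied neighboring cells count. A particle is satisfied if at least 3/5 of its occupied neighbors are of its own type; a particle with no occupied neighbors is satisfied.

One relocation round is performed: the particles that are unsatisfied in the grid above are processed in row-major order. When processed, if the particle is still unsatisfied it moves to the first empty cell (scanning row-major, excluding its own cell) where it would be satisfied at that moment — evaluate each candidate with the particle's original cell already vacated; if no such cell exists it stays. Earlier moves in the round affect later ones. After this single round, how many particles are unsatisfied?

Initially unsatisfied (in order): (1,3), (2,2), (2,3), (3,1), (3,2).
  (1,3) → (1,1).
  (2,2) → (1,2).
  (2,3): now satisfied by earlier moves; stays.
  (3,1): no empty cell satisfies it; stays.
  (3,2) → (3,3).
Resulting grid:
O O -
O - X
O - X
All satisfied now.

0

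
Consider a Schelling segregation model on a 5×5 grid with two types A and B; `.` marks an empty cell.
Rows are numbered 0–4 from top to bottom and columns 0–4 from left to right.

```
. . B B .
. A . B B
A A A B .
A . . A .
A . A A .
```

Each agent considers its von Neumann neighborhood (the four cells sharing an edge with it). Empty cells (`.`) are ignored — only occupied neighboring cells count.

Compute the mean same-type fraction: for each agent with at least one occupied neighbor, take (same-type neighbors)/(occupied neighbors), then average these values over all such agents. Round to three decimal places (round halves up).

0.881

Row 0: (0,2)B 1/1 · (0,3)B 2/2
Row 1: (1,1)A 1/1 · (1,3)B 3/3 · (1,4)B 1/1
Row 2: (2,0)A 2/2 · (2,1)A 3/3 · (2,2)A 1/2 · (2,3)B 1/3
Row 3: (3,0)A 2/2 · (3,3)A 1/2
Row 4: (4,0)A 1/1 · (4,2)A 1/1 · (4,3)A 2/2
Sum over 14 agents: 1/1 + 2/2 + 1/1 + 3/3 + 1/1 + 2/2 + 3/3 + 1/2 + 1/3 + 2/2 + 1/2 + 1/1 + 1/1 + 2/2 = 37/3; mean = 37/3 ÷ 14 = 37/42 = 0.880952… → 0.881.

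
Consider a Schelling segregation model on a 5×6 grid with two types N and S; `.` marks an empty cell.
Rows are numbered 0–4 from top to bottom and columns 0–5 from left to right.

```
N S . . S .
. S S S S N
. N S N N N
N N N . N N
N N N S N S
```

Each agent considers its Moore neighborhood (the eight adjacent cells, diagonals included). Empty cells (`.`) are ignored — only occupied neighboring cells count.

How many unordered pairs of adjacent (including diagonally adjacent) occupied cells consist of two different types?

Scan each occupied cell's neighbors to the right and below (and the two forward diagonals) so each pair is counted once.
From row 0: 3 unlike of 7 pairs (running 3/7).
From row 1: 9 unlike of 17 pairs (running 12/24).
From row 2: 4 unlike of 15 pairs (running 16/39).
From row 3: 4 unlike of 16 pairs (running 20/55).
From row 4: 3 unlike of 5 pairs (running 23/60).
Total adjacent occupied pairs: 60; unlike-type pairs: 23.

23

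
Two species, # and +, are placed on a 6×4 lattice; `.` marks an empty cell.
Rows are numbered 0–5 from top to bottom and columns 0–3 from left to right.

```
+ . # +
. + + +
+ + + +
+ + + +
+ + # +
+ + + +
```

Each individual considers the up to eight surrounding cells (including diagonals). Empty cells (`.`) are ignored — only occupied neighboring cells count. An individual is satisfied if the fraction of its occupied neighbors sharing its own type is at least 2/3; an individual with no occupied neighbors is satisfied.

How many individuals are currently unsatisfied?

2

Row 0: (0,0)+ 1/1 ok · (0,2)# 0/4 unhappy · (0,3)+ 2/3 ok
Row 1: (1,1)+ 5/6 ok · (1,2)+ 6/7 ok · (1,3)+ 4/5 ok
Row 2: (2,0)+ 4/4 ok · (2,1)+ 7/7 ok · (2,2)+ 8/8 ok · (2,3)+ 5/5 ok
Row 3: (3,0)+ 5/5 ok · (3,1)+ 7/8 ok · (3,2)+ 7/8 ok · (3,3)+ 4/5 ok
Row 4: (4,0)+ 5/5 ok · (4,1)+ 7/8 ok · (4,2)# 0/8 unhappy · (4,3)+ 4/5 ok
Row 5: (5,0)+ 3/3 ok · (5,1)+ 4/5 ok · (5,2)+ 4/5 ok · (5,3)+ 2/3 ok
Unsatisfied: (0,2), (4,2) — 2 in total.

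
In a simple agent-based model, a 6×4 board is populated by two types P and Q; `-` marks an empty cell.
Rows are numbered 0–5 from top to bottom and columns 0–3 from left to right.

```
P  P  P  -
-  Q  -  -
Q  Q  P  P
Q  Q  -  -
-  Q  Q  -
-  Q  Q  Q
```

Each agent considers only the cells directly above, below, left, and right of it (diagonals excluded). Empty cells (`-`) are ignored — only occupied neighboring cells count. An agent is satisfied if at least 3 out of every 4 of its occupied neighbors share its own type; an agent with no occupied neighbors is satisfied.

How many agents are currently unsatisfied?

Row 0: (0,0)P 1/1 ok · (0,1)P 2/3 unhappy · (0,2)P 1/1 ok
Row 1: (1,1)Q 1/2 unhappy
Row 2: (2,0)Q 2/2 ok · (2,1)Q 3/4 ok · (2,2)P 1/2 unhappy · (2,3)P 1/1 ok
Row 3: (3,0)Q 2/2 ok · (3,1)Q 3/3 ok
Row 4: (4,1)Q 3/3 ok · (4,2)Q 2/2 ok
Row 5: (5,1)Q 2/2 ok · (5,2)Q 3/3 ok · (5,3)Q 1/1 ok
Unsatisfied: (0,1), (1,1), (2,2) — 3 in total.

3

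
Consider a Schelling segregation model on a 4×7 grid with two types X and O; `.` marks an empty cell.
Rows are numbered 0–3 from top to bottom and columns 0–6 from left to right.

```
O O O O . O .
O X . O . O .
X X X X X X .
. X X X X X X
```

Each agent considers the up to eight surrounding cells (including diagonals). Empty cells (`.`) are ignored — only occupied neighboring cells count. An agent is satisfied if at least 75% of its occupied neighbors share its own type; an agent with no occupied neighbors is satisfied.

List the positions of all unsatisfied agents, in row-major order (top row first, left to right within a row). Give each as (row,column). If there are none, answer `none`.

(0,0)O 2/3 not
(0,1)O 3/4 satisfied
(0,2)O 3/4 satisfied
(0,3)O 2/2 satisfied
(0,5)O 1/1 satisfied
(1,0)O 2/5 not
(1,1)X 3/7 not
(1,3)O 2/5 not
(1,5)O 1/3 not
(2,0)X 3/4 satisfied
(2,1)X 5/6 satisfied
(2,2)X 6/7 satisfied
(2,3)X 5/6 satisfied
(2,4)X 5/7 not
(2,5)X 4/5 satisfied
(3,1)X 4/4 satisfied
(3,2)X 5/5 satisfied
(3,3)X 5/5 satisfied
(3,4)X 5/5 satisfied
(3,5)X 4/4 satisfied
(3,6)X 2/2 satisfied

(0,0), (1,0), (1,1), (1,3), (1,5), (2,4)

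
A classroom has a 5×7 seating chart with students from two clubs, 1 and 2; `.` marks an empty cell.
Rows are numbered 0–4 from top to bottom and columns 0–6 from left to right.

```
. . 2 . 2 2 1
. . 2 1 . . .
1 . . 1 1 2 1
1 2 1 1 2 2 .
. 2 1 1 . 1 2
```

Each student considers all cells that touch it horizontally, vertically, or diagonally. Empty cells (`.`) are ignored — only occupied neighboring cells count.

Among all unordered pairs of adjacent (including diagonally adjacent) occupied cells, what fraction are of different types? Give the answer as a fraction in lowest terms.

Scan each occupied cell's neighbors to the right and below (and the two forward diagonals) so each pair is counted once.
Row 0: 2(0,2)–2(1,2)= 2(0,2)–1(1,3)≠ 2(0,4)–2(0,5)= 2(0,4)–1(1,3)≠ 2(0,5)–1(0,6)≠  → 3/5 unlike.
Row 1: 2(1,2)–1(1,3)≠ 2(1,2)–1(2,3)≠ 1(1,3)–1(2,3)= 1(1,3)–1(2,4)=  → 2/4 unlike.
Row 2: 1(2,0)–1(3,0)= 1(2,0)–2(3,1)≠ 1(2,3)–1(2,4)= 1(2,3)–1(3,3)= 1(2,3)–2(3,4)≠ 1(2,3)–1(3,2)= 1(2,4)–2(2,5)≠ 1(2,4)–2(3,4)≠ 1(2,4)–2(3,5)≠ 1(2,4)–1(3,3)= 2(2,5)–1(2,6)≠ 2(2,5)–2(3,5)= 2(2,5)–2(3,4)= 1(2,6)–2(3,5)≠  → 7/14 unlike.
Row 3: 1(3,0)–2(3,1)≠ 1(3,0)–2(4,1)≠ 2(3,1)–1(3,2)≠ 2(3,1)–2(4,1)= 2(3,1)–1(4,2)≠ 1(3,2)–1(3,3)= 1(3,2)–1(4,2)= 1(3,2)–1(4,3)= 1(3,2)–2(4,1)≠ 1(3,3)–2(3,4)≠ 1(3,3)–1(4,3)= 1(3,3)–1(4,2)= 2(3,4)–2(3,5)= 2(3,4)–1(4,5)≠ 2(3,4)–1(4,3)≠ 2(3,5)–1(4,5)≠ 2(3,5)–2(4,6)=  → 9/17 unlike.
Row 4: 2(4,1)–1(4,2)≠ 1(4,2)–1(4,3)= 1(4,5)–2(4,6)≠  → 2/3 unlike.
Total adjacent occupied pairs: 43; unlike-type pairs: 23.
23/43 is already in lowest terms.

23/43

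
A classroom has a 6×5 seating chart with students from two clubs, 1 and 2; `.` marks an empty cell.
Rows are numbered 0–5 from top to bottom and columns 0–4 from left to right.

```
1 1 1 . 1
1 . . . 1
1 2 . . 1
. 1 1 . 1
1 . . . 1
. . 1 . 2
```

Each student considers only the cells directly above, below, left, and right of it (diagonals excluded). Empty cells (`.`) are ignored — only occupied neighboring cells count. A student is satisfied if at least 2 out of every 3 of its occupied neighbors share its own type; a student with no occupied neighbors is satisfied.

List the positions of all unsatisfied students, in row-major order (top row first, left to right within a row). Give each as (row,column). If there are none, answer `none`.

(2,0), (2,1), (3,1), (4,4), (5,4)

(0,0)1 2/2 satisfied
(0,1)1 2/2 satisfied
(0,2)1 1/1 satisfied
(0,4)1 1/1 satisfied
(1,0)1 2/2 satisfied
(1,4)1 2/2 satisfied
(2,0)1 1/2 not
(2,1)2 0/2 not
(2,4)1 2/2 satisfied
(3,1)1 1/2 not
(3,2)1 1/1 satisfied
(3,4)1 2/2 satisfied
(4,0)1 0/0 satisfied
(4,4)1 1/2 not
(5,2)1 0/0 satisfied
(5,4)2 0/1 not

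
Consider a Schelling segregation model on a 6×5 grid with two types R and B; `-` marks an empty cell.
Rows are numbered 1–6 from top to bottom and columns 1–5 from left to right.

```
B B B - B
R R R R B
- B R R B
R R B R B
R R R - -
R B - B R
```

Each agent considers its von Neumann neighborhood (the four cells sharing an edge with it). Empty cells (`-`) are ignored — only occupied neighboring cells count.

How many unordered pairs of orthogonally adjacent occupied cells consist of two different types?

16

Scan each occupied cell's neighbors to the right and below so each pair is counted once.
From row 1: 3 unlike of 6 pairs (running 3/6).
From row 2: 2 unlike of 8 pairs (running 5/14).
From row 3: 4 unlike of 7 pairs (running 9/21).
From row 4: 4 unlike of 7 pairs (running 13/28).
From row 5: 1 unlike of 4 pairs (running 14/32).
From row 6: 2 unlike of 2 pairs (running 16/34).
Total adjacent occupied pairs: 34; unlike-type pairs: 16.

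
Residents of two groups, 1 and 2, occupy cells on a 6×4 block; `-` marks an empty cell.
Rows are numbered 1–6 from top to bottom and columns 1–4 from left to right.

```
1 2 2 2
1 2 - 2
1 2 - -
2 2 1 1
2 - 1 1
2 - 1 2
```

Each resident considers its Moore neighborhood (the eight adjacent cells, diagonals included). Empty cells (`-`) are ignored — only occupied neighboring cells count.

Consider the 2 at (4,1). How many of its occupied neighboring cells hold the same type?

3

Occupied neighbors of (4,1): (3,1)=1, (3,2)=2, (4,2)=2, (5,1)=2.
Same type (2): 3 of 4.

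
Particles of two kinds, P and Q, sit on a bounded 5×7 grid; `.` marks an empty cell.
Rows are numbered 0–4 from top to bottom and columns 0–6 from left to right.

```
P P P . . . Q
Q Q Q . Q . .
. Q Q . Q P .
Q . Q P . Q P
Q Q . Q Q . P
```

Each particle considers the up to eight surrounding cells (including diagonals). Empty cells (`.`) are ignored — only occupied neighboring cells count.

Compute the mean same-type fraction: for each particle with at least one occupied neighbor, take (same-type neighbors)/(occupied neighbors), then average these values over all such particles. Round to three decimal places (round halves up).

Row 0: (0,0)P 1/3 · (0,1)P 2/5 · (0,2)P 1/3 · (0,6)Q — no occupied neighbors
Row 1: (1,0)Q 2/4 · (1,1)Q 4/7 · (1,2)Q 3/5 · (1,4)Q 1/2
Row 2: (2,1)Q 6/6 · (2,2)Q 4/5 · (2,4)Q 2/4 · (2,5)P 1/4
Row 3: (3,0)Q 3/3 · (3,2)Q 4/5 · (3,3)P 0/5 · (3,5)Q 2/5 · (3,6)P 2/3
Row 4: (4,0)Q 2/2 · (4,1)Q 3/3 · (4,3)Q 2/3 · (4,4)Q 2/3 · (4,6)P 1/2
Sum over 21 particles: 1/3 + 2/5 + 1/3 + 2/4 + 4/7 + 3/5 + 1/2 + 6/6 + 4/5 + 2/4 + 1/4 + 3/3 + 4/5 + 0/5 + 2/5 + 2/3 + 2/2 + 3/3 + 2/3 + 2/3 + 1/2 = 1049/84; mean = 1049/84 ÷ 21 = 1049/1764 = 0.594671… → 0.595.

0.595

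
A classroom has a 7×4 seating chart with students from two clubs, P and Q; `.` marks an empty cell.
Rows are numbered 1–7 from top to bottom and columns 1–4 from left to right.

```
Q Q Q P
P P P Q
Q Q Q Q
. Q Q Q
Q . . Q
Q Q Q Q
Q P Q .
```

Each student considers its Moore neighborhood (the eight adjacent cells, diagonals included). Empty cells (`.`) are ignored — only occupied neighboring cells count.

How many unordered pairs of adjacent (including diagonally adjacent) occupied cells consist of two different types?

23

Scan each occupied cell's neighbors to the right and below (and the two forward diagonals) so each pair is counted once.
From row 1: 9 unlike of 13 pairs (running 9/13).
From row 2: 9 unlike of 13 pairs (running 18/26).
From row 3: 0 unlike of 11 pairs (running 18/37).
From row 4: 0 unlike of 5 pairs (running 18/42).
From row 5: 0 unlike of 4 pairs (running 18/46).
From row 6: 3 unlike of 11 pairs (running 21/57).
From row 7: 2 unlike of 2 pairs (running 23/59).
Total adjacent occupied pairs: 59; unlike-type pairs: 23.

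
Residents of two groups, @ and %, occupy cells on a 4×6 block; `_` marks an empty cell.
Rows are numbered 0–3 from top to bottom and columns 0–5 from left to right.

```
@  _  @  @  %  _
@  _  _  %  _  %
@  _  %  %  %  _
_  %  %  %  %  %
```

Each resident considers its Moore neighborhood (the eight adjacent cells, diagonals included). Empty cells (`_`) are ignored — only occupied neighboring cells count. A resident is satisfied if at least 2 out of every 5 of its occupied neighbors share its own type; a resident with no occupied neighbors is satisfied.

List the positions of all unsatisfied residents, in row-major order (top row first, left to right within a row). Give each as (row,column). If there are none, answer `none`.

(0,3)

Row 0: (0,0)@ 1/1 ok · (0,2)@ 1/2 ok · (0,3)@ 1/3 unhappy · (0,4)% 2/3 ok
Row 1: (1,0)@ 2/2 ok · (1,3)% 4/6 ok · (1,5)% 2/2 ok
Row 2: (2,0)@ 1/2 ok · (2,2)% 5/5 ok · (2,3)% 6/6 ok · (2,4)% 6/6 ok
Row 3: (3,1)% 2/3 ok · (3,2)% 4/4 ok · (3,3)% 5/5 ok · (3,4)% 4/4 ok · (3,5)% 2/2 ok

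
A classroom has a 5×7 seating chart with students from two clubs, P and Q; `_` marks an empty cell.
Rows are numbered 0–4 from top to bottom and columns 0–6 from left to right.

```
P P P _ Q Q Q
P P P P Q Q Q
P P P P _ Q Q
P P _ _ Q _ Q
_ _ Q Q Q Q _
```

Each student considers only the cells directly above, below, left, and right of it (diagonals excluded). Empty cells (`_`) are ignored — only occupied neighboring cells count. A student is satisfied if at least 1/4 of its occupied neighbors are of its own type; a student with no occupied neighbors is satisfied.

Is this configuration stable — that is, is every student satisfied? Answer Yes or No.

Row 0: (0,0)P 2/2 satisfied · (0,1)P 3/3 satisfied · (0,2)P 2/2 satisfied · (0,4)Q 2/2 satisfied · (0,5)Q 3/3 satisfied · (0,6)Q 2/2 satisfied
Row 1: (1,0)P 3/3 satisfied · (1,1)P 4/4 satisfied · (1,2)P 4/4 satisfied · (1,3)P 2/3 satisfied · (1,4)Q 2/3 satisfied · (1,5)Q 4/4 satisfied · (1,6)Q 3/3 satisfied
Row 2: (2,0)P 3/3 satisfied · (2,1)P 4/4 satisfied · (2,2)P 3/3 satisfied · (2,3)P 2/2 satisfied · (2,5)Q 2/2 satisfied · (2,6)Q 3/3 satisfied
Row 3: (3,0)P 2/2 satisfied · (3,1)P 2/2 satisfied · (3,4)Q 1/1 satisfied · (3,6)Q 1/1 satisfied
Row 4: (4,2)Q 1/1 satisfied · (4,3)Q 2/2 satisfied · (4,4)Q 3/3 satisfied · (4,5)Q 1/1 satisfied
All meet the threshold, so the configuration is stable.

Yes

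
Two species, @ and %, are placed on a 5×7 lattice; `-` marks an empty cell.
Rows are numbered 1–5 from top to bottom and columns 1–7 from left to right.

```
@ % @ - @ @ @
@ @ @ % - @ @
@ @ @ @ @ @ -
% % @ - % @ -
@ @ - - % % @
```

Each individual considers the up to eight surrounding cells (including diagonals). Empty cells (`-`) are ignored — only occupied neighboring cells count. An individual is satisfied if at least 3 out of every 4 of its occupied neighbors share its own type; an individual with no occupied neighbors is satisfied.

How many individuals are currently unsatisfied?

Row 1: (1,1)@ 2/3 ✗ · (1,2)% 0/5 ✗ · (1,3)@ 2/4 ✗ · (1,5)@ 2/3 ✗ · (1,6)@ 4/4 ✓ · (1,7)@ 3/3 ✓
Row 2: (2,1)@ 4/5 ✓ · (2,2)@ 7/8 ✓ · (2,3)@ 5/7 ✗ · (2,4)% 0/6 ✗ · (2,6)@ 6/6 ✓ · (2,7)@ 4/4 ✓
Row 3: (3,1)@ 3/5 ✗ · (3,2)@ 6/8 ✓ · (3,3)@ 5/7 ✗ · (3,4)@ 4/6 ✗ · (3,5)@ 4/6 ✗ · (3,6)@ 4/5 ✓
Row 4: (4,1)% 1/5 ✗ · (4,2)% 1/7 ✗ · (4,3)@ 4/5 ✓ · (4,5)% 2/6 ✗ · (4,6)@ 3/6 ✗
Row 5: (5,1)@ 1/3 ✗ · (5,2)@ 2/4 ✗ · (5,5)% 2/3 ✗ · (5,6)% 2/4 ✗ · (5,7)@ 1/2 ✗
Unsatisfied: (1,1), (1,2), (1,3), (1,5), (2,3), (2,4), (3,1), (3,3), (3,4), (3,5), (4,1), (4,2), (4,5), (4,6), (5,1), (5,2), (5,5), (5,6), (5,7) — 19 in total.

19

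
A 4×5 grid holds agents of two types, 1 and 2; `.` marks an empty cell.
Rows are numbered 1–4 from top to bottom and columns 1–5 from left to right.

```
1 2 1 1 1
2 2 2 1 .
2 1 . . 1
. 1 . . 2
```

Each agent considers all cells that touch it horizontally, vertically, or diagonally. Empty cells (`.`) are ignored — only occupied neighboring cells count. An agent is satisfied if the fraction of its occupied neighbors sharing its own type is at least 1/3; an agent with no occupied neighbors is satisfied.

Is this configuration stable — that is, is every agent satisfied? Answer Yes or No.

No

Row 1: (1,1)1 0/3 unhappy · (1,2)2 3/5 ok · (1,3)1 2/5 ok · (1,4)1 3/4 ok · (1,5)1 2/2 ok
Row 2: (2,1)2 3/5 ok · (2,2)2 4/7 ok · (2,3)2 2/6 ok · (2,4)1 4/5 ok
Row 3: (3,1)2 2/4 ok · (3,2)1 1/5 unhappy · (3,5)1 1/2 ok
Row 4: (4,2)1 1/2 ok · (4,5)2 0/1 unhappy
For instance (1,1) has only 0/3 same-type neighbors, below 1/3.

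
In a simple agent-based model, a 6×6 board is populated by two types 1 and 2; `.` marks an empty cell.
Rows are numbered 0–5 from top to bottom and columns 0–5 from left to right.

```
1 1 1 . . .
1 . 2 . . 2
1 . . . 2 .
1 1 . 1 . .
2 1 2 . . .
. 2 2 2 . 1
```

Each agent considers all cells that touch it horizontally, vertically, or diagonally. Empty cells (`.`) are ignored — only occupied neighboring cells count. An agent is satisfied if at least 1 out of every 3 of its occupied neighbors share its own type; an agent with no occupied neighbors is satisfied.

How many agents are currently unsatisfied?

Row 0: (0,0)1 2/2 satisfied · (0,1)1 3/4 satisfied · (0,2)1 1/2 satisfied
Row 1: (1,0)1 3/3 satisfied · (1,2)2 0/2 not · (1,5)2 1/1 satisfied
Row 2: (2,0)1 3/3 satisfied · (2,4)2 1/2 satisfied
Row 3: (3,0)1 3/4 satisfied · (3,1)1 3/5 satisfied · (3,3)1 0/2 not
Row 4: (4,0)2 1/4 not · (4,1)1 2/6 satisfied · (4,2)2 3/6 satisfied
Row 5: (5,1)2 3/4 satisfied · (5,2)2 3/4 satisfied · (5,3)2 2/2 satisfied · (5,5)1 0/0 satisfied
Unsatisfied: (1,2), (3,3), (4,0) — 3 in total.

3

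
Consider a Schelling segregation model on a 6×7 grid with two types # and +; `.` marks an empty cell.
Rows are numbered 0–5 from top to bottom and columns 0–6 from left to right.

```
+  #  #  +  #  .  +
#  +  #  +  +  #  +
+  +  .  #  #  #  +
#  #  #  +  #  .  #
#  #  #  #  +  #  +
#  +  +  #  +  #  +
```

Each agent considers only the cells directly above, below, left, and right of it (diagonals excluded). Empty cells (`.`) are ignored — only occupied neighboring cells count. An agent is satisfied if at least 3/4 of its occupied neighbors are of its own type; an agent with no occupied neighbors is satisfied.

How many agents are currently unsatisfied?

33

Row 0: (0,0)+ 0/2 not · (0,1)# 1/3 not · (0,2)# 2/3 not · (0,3)+ 1/3 not · (0,4)# 0/2 not · (0,6)+ 1/1 satisfied
Row 1: (1,0)# 0/3 not · (1,1)+ 1/4 not · (1,2)# 1/3 not · (1,3)+ 2/4 not · (1,4)+ 1/4 not · (1,5)# 1/3 not · (1,6)+ 2/3 not
Row 2: (2,0)+ 1/3 not · (2,1)+ 2/3 not · (2,3)# 1/3 not · (2,4)# 3/4 satisfied · (2,5)# 2/3 not · (2,6)+ 1/3 not
Row 3: (3,0)# 2/3 not · (3,1)# 3/4 satisfied · (3,2)# 2/3 not · (3,3)+ 0/4 not · (3,4)# 1/3 not · (3,6)# 0/2 not
Row 4: (4,0)# 3/3 satisfied · (4,1)# 3/4 satisfied · (4,2)# 3/4 satisfied · (4,3)# 2/4 not · (4,4)+ 1/4 not · (4,5)# 1/3 not · (4,6)+ 1/3 not
Row 5: (5,0)# 1/2 not · (5,1)+ 1/3 not · (5,2)+ 1/3 not · (5,3)# 1/3 not · (5,4)+ 1/3 not · (5,5)# 1/3 not · (5,6)+ 1/2 not
Unsatisfied: (0,0), (0,1), (0,2), (0,3), (0,4), (1,0), (1,1), (1,2), (1,3), (1,4), (1,5), (1,6), (2,0), (2,1), (2,3), (2,5), (2,6), (3,0), (3,2), (3,3), (3,4), (3,6), (4,3), (4,4), (4,5), (4,6), (5,0), (5,1), (5,2), (5,3), (5,4), (5,5), (5,6) — 33 in total.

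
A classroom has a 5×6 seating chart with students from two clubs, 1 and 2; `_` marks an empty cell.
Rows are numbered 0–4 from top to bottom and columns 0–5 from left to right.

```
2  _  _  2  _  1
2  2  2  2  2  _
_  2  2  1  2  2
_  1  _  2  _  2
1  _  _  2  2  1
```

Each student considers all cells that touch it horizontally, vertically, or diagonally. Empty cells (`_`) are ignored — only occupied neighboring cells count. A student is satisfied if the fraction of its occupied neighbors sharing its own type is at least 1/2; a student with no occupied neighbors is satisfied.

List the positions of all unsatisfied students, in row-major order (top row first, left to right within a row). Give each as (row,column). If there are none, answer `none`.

(0,5), (2,3), (3,1), (4,5)

(0,0)2 2/2 satisfied
(0,3)2 3/3 satisfied
(0,5)1 0/1 not
(1,0)2 3/3 satisfied
(1,1)2 5/5 satisfied
(1,2)2 5/6 satisfied
(1,3)2 5/6 satisfied
(1,4)2 4/6 satisfied
(2,1)2 4/5 satisfied
(2,2)2 5/7 satisfied
(2,3)1 0/6 not
(2,4)2 5/6 satisfied
(2,5)2 3/3 satisfied
(3,1)1 1/3 not
(3,3)2 4/5 satisfied
(3,5)2 3/4 satisfied
(4,0)1 1/1 satisfied
(4,3)2 2/2 satisfied
(4,4)2 3/4 satisfied
(4,5)1 0/2 not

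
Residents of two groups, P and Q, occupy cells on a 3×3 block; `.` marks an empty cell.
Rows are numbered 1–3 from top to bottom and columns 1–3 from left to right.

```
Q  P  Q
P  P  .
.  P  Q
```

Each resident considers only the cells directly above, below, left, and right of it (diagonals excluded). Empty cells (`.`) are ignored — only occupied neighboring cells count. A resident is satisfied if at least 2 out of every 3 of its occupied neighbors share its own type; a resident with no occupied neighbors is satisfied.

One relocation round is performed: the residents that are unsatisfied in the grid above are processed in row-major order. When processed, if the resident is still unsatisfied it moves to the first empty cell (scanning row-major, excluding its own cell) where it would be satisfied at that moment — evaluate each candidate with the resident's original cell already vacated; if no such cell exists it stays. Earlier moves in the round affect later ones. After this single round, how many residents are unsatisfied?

Initially unsatisfied (in order): (1,1), (1,2), (1,3), (2,1), (3,2), (3,3).
  (1,1) → (2,3).
  (1,2) → (1,1).
  (1,3): now satisfied by earlier moves; stays.
  (2,1): now satisfied by earlier moves; stays.
  (3,2) → (1,2).
  (3,3): now satisfied by earlier moves; stays.
Resulting grid:
P P Q
P P Q
. . Q
Unsatisfied now: (1,3).

1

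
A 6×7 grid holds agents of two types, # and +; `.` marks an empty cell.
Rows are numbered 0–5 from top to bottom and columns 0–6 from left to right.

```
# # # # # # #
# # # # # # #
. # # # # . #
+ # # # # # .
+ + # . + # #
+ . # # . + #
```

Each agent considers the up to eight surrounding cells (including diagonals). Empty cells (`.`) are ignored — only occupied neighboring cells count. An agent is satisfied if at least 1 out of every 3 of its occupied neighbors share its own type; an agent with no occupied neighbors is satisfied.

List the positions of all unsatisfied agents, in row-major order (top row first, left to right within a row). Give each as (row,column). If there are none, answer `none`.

(4,4), (5,5)

(0,0)# 3/3 satisfied
(0,1)# 5/5 satisfied
(0,2)# 5/5 satisfied
(0,3)# 5/5 satisfied
(0,4)# 5/5 satisfied
(0,5)# 5/5 satisfied
(0,6)# 3/3 satisfied
(1,0)# 4/4 satisfied
(1,1)# 7/7 satisfied
(1,2)# 8/8 satisfied
(1,3)# 8/8 satisfied
(1,4)# 7/7 satisfied
(1,5)# 7/7 satisfied
(1,6)# 4/4 satisfied
(2,1)# 6/7 satisfied
(2,2)# 8/8 satisfied
(2,3)# 8/8 satisfied
(2,4)# 7/7 satisfied
(2,6)# 3/3 satisfied
(3,0)+ 2/4 satisfied
(3,1)# 4/7 satisfied
(3,2)# 6/7 satisfied
(3,3)# 6/7 satisfied
(3,4)# 5/6 satisfied
(3,5)# 5/6 satisfied
(4,0)+ 3/4 satisfied
(4,1)+ 3/7 satisfied
(4,2)# 5/6 satisfied
(4,4)+ 1/6 not
(4,5)# 4/6 satisfied
(4,6)# 3/4 satisfied
(5,0)+ 2/2 satisfied
(5,2)# 2/3 satisfied
(5,3)# 2/3 satisfied
(5,5)+ 1/4 not
(5,6)# 2/3 satisfied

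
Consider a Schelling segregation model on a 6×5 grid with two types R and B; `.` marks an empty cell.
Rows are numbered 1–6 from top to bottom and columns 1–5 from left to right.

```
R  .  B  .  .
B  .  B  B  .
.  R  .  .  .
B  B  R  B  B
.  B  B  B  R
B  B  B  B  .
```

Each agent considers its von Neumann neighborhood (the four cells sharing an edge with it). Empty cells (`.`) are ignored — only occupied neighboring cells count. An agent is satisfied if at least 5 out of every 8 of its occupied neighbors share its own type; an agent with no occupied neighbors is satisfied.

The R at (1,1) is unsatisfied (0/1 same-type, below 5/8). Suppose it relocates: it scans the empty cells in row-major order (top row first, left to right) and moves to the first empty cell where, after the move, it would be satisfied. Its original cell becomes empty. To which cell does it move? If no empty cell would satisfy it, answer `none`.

(1,5)

Vacating (1,1). Empty cells in order:
  (1,2): 0/1 same-type → still unsatisfied.
  (1,4): 0/2 same-type → still unsatisfied.
  (1,5): 0/0 same-type → satisfied — stop here.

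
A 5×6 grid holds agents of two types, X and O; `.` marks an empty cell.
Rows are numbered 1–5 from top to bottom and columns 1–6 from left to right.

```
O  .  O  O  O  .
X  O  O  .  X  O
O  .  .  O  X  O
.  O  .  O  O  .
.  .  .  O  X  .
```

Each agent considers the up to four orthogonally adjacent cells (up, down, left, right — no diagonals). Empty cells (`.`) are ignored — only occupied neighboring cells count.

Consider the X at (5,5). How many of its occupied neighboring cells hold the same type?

0

Occupied neighbors of (5,5): (4,5)=O, (5,4)=O.
Same type (X): 0 of 2.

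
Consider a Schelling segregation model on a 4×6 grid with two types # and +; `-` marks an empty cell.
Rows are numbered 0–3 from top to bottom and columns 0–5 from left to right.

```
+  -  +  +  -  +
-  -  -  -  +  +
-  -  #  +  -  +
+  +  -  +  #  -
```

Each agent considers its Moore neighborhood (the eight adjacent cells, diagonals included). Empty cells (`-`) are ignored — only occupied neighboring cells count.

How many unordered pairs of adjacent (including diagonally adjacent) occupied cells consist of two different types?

6

Scan each occupied cell's neighbors to the right and below (and the two forward diagonals) so each pair is counted once.
Row 0: +(0,2)–+(0,3)= +(0,3)–+(1,4)= +(0,5)–+(1,5)= +(0,5)–+(1,4)=  → 0/4 unlike.
Row 1: +(1,4)–+(1,5)= +(1,4)–+(2,5)= +(1,4)–+(2,3)= +(1,5)–+(2,5)=  → 0/4 unlike.
Row 2: #(2,2)–+(2,3)≠ #(2,2)–+(3,3)≠ #(2,2)–+(3,1)≠ +(2,3)–+(3,3)= +(2,3)–#(3,4)≠ +(2,5)–#(3,4)≠  → 5/6 unlike.
Row 3: +(3,0)–+(3,1)= +(3,3)–#(3,4)≠  → 1/2 unlike.
Total adjacent occupied pairs: 16; unlike-type pairs: 6.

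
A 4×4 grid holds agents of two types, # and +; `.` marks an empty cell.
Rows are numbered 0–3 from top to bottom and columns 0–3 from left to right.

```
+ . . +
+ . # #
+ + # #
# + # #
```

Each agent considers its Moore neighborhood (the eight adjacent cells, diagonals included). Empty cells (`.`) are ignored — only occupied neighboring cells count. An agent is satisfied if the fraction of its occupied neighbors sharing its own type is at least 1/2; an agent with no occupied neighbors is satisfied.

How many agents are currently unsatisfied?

4

Row 0: (0,0)+ 1/1 ✓ · (0,3)+ 0/2 ✗
Row 1: (1,0)+ 3/3 ✓ · (1,2)# 3/5 ✓ · (1,3)# 3/4 ✓
Row 2: (2,0)+ 3/4 ✓ · (2,1)+ 3/7 ✗ · (2,2)# 5/7 ✓ · (2,3)# 5/5 ✓
Row 3: (3,0)# 0/3 ✗ · (3,1)+ 2/5 ✗ · (3,2)# 3/5 ✓ · (3,3)# 3/3 ✓
Unsatisfied: (0,3), (2,1), (3,0), (3,1) — 4 in total.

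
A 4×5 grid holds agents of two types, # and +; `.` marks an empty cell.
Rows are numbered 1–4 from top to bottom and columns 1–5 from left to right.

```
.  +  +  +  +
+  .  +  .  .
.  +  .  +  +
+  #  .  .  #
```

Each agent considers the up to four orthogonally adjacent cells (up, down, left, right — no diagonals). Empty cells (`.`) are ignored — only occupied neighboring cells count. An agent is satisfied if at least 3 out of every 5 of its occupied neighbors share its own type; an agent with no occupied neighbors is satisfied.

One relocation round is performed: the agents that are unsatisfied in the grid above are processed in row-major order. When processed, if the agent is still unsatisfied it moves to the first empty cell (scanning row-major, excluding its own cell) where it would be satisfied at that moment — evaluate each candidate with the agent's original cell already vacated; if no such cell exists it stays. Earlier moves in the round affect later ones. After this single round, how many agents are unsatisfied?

0

Initially unsatisfied (in order): (3,2), (3,5), (4,1), (4,2), (4,5).
  (3,2) → (1,1).
  (3,5) → (2,2).
  (4,1) → (2,4).
  (4,2): now satisfied by earlier moves; stays.
  (4,5): now satisfied by earlier moves; stays.
Resulting grid:
+ + + + +
+ + + + .
. . . + .
. # . . #
All satisfied now.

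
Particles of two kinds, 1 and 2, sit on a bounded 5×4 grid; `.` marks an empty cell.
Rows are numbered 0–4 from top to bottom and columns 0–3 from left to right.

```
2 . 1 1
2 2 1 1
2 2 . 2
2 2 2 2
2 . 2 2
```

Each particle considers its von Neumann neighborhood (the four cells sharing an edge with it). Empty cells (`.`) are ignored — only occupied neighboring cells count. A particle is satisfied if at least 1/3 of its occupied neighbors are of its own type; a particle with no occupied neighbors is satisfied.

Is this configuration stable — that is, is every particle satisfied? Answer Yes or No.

Yes

Row 0: (0,0)2 1/1 ✓ · (0,2)1 2/2 ✓ · (0,3)1 2/2 ✓
Row 1: (1,0)2 3/3 ✓ · (1,1)2 2/3 ✓ · (1,2)1 2/3 ✓ · (1,3)1 2/3 ✓
Row 2: (2,0)2 3/3 ✓ · (2,1)2 3/3 ✓ · (2,3)2 1/2 ✓
Row 3: (3,0)2 3/3 ✓ · (3,1)2 3/3 ✓ · (3,2)2 3/3 ✓ · (3,3)2 3/3 ✓
Row 4: (4,0)2 1/1 ✓ · (4,2)2 2/2 ✓ · (4,3)2 2/2 ✓
All meet the threshold, so the configuration is stable.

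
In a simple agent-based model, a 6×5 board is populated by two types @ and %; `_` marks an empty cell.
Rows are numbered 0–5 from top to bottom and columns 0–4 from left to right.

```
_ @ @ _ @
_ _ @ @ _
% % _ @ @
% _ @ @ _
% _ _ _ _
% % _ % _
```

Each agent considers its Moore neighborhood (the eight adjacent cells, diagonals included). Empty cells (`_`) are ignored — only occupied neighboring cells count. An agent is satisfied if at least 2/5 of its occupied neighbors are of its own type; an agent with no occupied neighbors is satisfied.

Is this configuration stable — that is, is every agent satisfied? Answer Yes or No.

Row 0: (0,1)@ 2/2 ok · (0,2)@ 3/3 ok · (0,4)@ 1/1 ok
Row 1: (1,2)@ 4/5 ok · (1,3)@ 5/5 ok
Row 2: (2,0)% 2/2 ok · (2,1)% 2/4 ok · (2,3)@ 5/5 ok · (2,4)@ 3/3 ok
Row 3: (3,0)% 3/3 ok · (3,2)@ 2/3 ok · (3,3)@ 3/3 ok
Row 4: (4,0)% 3/3 ok
Row 5: (5,0)% 2/2 ok · (5,1)% 2/2 ok · (5,3)% 0/0 ok
All meet the threshold, so the configuration is stable.

Yes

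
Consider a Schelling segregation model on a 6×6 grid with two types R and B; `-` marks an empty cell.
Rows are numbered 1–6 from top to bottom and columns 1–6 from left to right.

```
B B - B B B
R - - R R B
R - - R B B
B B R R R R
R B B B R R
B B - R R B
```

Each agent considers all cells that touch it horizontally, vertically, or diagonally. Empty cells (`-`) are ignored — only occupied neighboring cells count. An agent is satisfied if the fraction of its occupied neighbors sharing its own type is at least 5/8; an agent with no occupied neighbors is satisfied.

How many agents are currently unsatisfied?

(1,1)B 1/2 not
(1,2)B 1/2 not
(1,4)B 1/3 not
(1,5)B 3/5 not
(1,6)B 2/3 satisfied
(2,1)R 1/3 not
(2,4)R 2/5 not
(2,5)R 2/8 not
(2,6)B 4/5 satisfied
(3,1)R 1/3 not
(3,4)R 5/6 satisfied
(3,5)B 2/8 not
(3,6)B 2/5 not
(4,1)B 2/4 not
(4,2)B 3/6 not
(4,3)R 2/6 not
(4,4)R 4/7 not
(4,5)R 5/8 satisfied
(4,6)R 3/5 not
(5,1)R 0/5 not
(5,2)B 5/7 satisfied
(5,3)B 4/7 not
(5,4)B 1/7 not
(5,5)R 6/8 satisfied
(5,6)R 4/5 satisfied
(6,1)B 2/3 satisfied
(6,2)B 3/4 satisfied
(6,4)R 2/4 not
(6,5)R 3/5 not
(6,6)B 0/3 not
Unsatisfied: (1,1), (1,2), (1,4), (1,5), (2,1), (2,4), (2,5), (3,1), (3,5), (3,6), (4,1), (4,2), (4,3), (4,4), (4,6), (5,1), (5,3), (5,4), (6,4), (6,5), (6,6) — 21 in total.

21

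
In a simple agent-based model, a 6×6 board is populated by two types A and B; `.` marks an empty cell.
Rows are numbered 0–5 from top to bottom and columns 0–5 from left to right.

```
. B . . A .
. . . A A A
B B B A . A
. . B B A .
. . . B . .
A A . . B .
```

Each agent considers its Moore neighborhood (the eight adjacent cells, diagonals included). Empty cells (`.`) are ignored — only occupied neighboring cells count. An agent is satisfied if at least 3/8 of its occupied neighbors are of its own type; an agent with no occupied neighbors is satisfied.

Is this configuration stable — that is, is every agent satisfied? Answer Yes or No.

Row 0: (0,1)B 0/0 ✓ · (0,4)A 3/3 ✓
Row 1: (1,3)A 3/4 ✓ · (1,4)A 5/5 ✓ · (1,5)A 3/3 ✓
Row 2: (2,0)B 1/1 ✓ · (2,1)B 3/3 ✓ · (2,2)B 3/5 ✓ · (2,3)A 3/6 ✓ · (2,5)A 3/3 ✓
Row 3: (3,2)B 4/5 ✓ · (3,3)B 3/5 ✓ · (3,4)A 2/4 ✓
Row 4: (4,3)B 3/4 ✓
Row 5: (5,0)A 1/1 ✓ · (5,1)A 1/1 ✓ · (5,4)B 1/1 ✓
All meet the threshold, so the configuration is stable.

Yes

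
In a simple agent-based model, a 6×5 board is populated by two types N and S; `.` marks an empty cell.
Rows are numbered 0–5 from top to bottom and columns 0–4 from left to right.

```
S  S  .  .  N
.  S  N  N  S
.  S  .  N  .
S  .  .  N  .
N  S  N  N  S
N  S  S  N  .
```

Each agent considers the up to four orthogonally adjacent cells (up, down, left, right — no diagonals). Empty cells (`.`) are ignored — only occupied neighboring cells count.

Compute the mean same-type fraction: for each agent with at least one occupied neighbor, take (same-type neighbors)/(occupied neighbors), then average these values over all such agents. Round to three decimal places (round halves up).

0.529

Row 0: (0,0)S 1/1 · (0,1)S 2/2 · (0,4)N 0/1
Row 1: (1,1)S 2/3 · (1,2)N 1/2 · (1,3)N 2/3 · (1,4)S 0/2
Row 2: (2,1)S 1/1 · (2,3)N 2/2
Row 3: (3,0)S 0/1 · (3,3)N 2/2
Row 4: (4,0)N 1/3 · (4,1)S 1/3 · (4,2)N 1/3 · (4,3)N 3/4 · (4,4)S 0/1
Row 5: (5,0)N 1/2 · (5,1)S 2/3 · (5,2)S 1/3 · (5,3)N 1/2
Sum over 20 agents: 1/1 + 2/2 + 0/1 + 2/3 + 1/2 + 2/3 + 0/2 + 1/1 + 2/2 + 0/1 + 2/2 + 1/3 + 1/3 + 1/3 + 3/4 + 0/1 + 1/2 + 2/3 + 1/3 + 1/2 = 127/12; mean = 127/12 ÷ 20 = 127/240 = 0.529166… → 0.529.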